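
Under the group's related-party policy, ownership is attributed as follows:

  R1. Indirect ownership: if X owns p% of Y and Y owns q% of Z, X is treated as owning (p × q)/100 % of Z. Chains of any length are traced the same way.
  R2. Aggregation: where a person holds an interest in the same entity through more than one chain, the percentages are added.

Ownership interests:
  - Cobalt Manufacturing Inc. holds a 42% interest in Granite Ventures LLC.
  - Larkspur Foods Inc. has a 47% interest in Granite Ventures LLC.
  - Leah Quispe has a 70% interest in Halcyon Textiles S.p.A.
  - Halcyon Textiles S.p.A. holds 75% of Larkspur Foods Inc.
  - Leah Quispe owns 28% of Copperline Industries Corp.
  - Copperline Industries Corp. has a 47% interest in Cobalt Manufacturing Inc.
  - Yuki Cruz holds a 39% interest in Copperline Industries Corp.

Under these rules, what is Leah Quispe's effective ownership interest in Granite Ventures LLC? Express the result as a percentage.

30.2022%

Chain via Copperline Industries Corp. → Cobalt Manufacturing Inc. (R1): 28% × 47% × 42% = 5.5272% of Granite Ventures LLC.
Chain via Halcyon Textiles S.p.A. → Larkspur Foods Inc. (R1): 70% × 75% × 47% = 24.675% of Granite Ventures LLC.
Aggregating (R2): 5.5272% + 24.675% = 30.2022%.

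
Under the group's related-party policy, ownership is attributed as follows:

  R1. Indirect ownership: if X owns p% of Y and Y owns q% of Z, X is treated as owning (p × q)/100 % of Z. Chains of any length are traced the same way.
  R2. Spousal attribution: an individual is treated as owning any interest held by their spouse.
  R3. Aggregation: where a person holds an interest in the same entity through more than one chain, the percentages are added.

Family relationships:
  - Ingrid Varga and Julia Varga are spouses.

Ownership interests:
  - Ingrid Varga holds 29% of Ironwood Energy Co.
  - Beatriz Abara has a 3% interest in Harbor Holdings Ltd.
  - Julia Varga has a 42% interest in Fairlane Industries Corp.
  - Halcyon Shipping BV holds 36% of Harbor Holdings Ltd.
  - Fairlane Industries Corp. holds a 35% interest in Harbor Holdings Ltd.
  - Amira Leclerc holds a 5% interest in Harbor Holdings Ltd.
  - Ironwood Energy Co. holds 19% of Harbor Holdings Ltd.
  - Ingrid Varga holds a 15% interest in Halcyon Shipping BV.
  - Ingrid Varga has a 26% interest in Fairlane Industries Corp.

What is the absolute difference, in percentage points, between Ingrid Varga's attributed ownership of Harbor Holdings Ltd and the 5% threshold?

29.71

By spousal attribution (R2), Ingrid Varga is treated as also owning Julia Varga's interest in Fairlane Industries Corp, giving 26% + 42% = 68%.
Chain via Halcyon Shipping BV (R1): 15% × 36% = 5.4% of Harbor Holdings Ltd.
Chain via Ironwood Energy Co. (R1): 29% × 19% = 5.51% of Harbor Holdings Ltd.
Chain via Fairlane Industries Corp. (R1): 68% × 35% = 23.8% of Harbor Holdings Ltd.
Aggregating (R3): 5.4% + 5.51% + 23.8% = 34.71%.
34.71% exceeds the 5% threshold by 29.71 percentage points.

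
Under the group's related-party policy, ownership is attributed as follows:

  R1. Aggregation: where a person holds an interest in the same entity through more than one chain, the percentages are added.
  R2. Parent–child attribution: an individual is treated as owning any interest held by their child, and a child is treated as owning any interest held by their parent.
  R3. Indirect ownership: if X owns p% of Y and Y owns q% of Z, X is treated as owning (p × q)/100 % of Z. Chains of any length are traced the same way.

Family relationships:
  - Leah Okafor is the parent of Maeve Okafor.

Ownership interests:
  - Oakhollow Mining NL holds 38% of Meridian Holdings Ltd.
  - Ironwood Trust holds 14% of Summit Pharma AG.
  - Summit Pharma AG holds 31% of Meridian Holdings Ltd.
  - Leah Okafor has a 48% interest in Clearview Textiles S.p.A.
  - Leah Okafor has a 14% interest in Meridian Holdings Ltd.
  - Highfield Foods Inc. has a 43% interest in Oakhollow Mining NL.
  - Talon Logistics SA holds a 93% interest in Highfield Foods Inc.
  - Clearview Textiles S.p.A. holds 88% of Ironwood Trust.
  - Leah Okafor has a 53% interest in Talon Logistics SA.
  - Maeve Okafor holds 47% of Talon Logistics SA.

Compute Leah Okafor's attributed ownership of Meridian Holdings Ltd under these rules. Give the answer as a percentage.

By parent–child attribution (R2), Leah Okafor is treated as also owning Maeve Okafor's interest in Talon Logistics SA, giving 53% + 47% = 100%.
Chain via Talon Logistics SA → Highfield Foods Inc. → Oakhollow Mining NL (R3): 100% × 93% × 43% × 38% = 15.1962% of Meridian Holdings Ltd.
Chain via Clearview Textiles S.p.A. → Ironwood Trust → Summit Pharma AG (R3): 48% × 88% × 14% × 31% = 1.833216% of Meridian Holdings Ltd.
Direct interest in Meridian Holdings Ltd: 14%.
Aggregating (R1): 15.1962% + 1.833216% + 14% = 31.029416%.

31.029416%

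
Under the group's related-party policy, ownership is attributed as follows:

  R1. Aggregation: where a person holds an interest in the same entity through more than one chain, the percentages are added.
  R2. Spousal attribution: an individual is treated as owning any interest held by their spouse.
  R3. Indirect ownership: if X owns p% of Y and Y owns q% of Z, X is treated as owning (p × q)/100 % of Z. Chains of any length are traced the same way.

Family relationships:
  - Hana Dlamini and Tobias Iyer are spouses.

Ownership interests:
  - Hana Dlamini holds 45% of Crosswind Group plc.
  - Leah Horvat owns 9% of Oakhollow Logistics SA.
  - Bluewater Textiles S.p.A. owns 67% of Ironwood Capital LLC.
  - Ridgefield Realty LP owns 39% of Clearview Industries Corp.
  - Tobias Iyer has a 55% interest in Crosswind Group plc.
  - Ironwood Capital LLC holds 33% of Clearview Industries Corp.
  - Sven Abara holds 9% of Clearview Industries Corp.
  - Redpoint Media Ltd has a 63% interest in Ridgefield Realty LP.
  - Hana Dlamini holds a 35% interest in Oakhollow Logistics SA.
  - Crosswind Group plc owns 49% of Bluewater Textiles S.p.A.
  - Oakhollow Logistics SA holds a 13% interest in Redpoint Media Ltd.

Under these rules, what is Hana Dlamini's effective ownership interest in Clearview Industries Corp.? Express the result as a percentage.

By spousal attribution (R2), Hana Dlamini is treated as also owning Tobias Iyer's interest in Crosswind Group plc, giving 45% + 55% = 100%.
Chain via Oakhollow Logistics SA → Redpoint Media Ltd → Ridgefield Realty LP (R3): 35% × 13% × 63% × 39% = 1.117935% of Clearview Industries Corp.
Chain via Crosswind Group plc → Bluewater Textiles S.p.A. → Ironwood Capital LLC (R3): 100% × 49% × 67% × 33% = 10.8339% of Clearview Industries Corp.
Aggregating (R1): 1.117935% + 10.8339% = 11.951835%.

11.951835%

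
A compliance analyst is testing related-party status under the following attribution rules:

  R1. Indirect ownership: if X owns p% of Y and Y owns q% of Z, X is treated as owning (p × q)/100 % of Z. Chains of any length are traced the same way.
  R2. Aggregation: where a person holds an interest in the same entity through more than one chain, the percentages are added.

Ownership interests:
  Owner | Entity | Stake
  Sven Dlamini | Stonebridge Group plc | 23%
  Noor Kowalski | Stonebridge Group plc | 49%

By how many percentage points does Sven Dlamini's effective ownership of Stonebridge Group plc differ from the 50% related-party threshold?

27

Direct interest in Stonebridge Group plc: 23%.
23% falls short of the 50% threshold by 27 percentage points.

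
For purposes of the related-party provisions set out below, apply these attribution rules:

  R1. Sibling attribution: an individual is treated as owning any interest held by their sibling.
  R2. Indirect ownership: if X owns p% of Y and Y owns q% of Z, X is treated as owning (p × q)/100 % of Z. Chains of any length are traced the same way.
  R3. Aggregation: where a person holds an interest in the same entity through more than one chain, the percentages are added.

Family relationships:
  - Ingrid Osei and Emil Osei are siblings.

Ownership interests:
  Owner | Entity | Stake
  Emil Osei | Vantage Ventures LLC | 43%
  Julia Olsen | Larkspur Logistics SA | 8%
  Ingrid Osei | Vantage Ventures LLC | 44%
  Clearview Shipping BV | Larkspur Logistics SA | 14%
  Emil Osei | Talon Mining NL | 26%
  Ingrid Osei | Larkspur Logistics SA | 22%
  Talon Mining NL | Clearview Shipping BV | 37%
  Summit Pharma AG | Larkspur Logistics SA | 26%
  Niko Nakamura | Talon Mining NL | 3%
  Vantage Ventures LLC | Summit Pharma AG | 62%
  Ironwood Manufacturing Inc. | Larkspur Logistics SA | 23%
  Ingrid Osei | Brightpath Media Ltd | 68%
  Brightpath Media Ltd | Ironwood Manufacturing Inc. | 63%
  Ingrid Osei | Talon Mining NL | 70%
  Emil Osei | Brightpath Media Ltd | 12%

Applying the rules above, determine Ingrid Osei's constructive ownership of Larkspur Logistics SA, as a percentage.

52.5892%

By sibling attribution (R1), Ingrid Osei is treated as also owning Emil Osei's interest in Talon Mining NL, giving 70% + 26% = 96%.
By sibling attribution (R1), Ingrid Osei is treated as also owning Emil Osei's interest in Brightpath Media Ltd, giving 68% + 12% = 80%.
By sibling attribution (R1), Ingrid Osei is treated as also owning Emil Osei's interest in Vantage Ventures LLC, giving 44% + 43% = 87%.
Chain via Talon Mining NL → Clearview Shipping BV (R2): 96% × 37% × 14% = 4.9728% of Larkspur Logistics SA.
Chain via Brightpath Media Ltd → Ironwood Manufacturing Inc. (R2): 80% × 63% × 23% = 11.592% of Larkspur Logistics SA.
Chain via Vantage Ventures LLC → Summit Pharma AG (R2): 87% × 62% × 26% = 14.0244% of Larkspur Logistics SA.
Direct interest in Larkspur Logistics SA: 22%.
Aggregating (R3): 4.9728% + 11.592% + 14.0244% + 22% = 52.5892%.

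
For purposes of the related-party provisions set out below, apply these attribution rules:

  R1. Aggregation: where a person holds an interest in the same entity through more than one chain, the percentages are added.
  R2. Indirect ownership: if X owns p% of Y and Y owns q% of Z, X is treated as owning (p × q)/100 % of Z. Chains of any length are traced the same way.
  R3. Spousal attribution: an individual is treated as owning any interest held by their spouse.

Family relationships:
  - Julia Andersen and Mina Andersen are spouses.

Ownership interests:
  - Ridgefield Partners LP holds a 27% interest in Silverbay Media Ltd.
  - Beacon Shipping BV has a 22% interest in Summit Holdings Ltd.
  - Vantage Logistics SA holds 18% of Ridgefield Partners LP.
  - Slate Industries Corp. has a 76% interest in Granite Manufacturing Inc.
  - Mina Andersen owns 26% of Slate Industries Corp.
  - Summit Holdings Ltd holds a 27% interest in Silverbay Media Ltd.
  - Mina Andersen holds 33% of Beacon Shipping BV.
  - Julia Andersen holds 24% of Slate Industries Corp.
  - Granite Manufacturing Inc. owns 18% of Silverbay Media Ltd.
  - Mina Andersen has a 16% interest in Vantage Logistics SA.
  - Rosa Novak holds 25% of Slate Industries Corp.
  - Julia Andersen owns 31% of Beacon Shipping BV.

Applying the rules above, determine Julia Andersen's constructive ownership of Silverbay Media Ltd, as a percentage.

11.4192%

By spousal attribution (R3), Julia Andersen is treated as also owning Mina Andersen's interest in Slate Industries Corp, giving 24% + 26% = 50%.
By spousal attribution (R3), Julia Andersen is treated as also owning Mina Andersen's interest in Beacon Shipping BV, giving 31% + 33% = 64%.
By spousal attribution (R3), Julia Andersen is treated as owning Mina Andersen's 16% interest in Vantage Logistics SA.
Chain via Slate Industries Corp. → Granite Manufacturing Inc. (R2): 50% × 76% × 18% = 6.84% of Silverbay Media Ltd.
Chain via Beacon Shipping BV → Summit Holdings Ltd (R2): 64% × 22% × 27% = 3.8016% of Silverbay Media Ltd.
Chain via Vantage Logistics SA → Ridgefield Partners LP (R2): 16% × 18% × 27% = 0.7776% of Silverbay Media Ltd.
Aggregating (R1): 6.84% + 3.8016% + 0.7776% = 11.4192%.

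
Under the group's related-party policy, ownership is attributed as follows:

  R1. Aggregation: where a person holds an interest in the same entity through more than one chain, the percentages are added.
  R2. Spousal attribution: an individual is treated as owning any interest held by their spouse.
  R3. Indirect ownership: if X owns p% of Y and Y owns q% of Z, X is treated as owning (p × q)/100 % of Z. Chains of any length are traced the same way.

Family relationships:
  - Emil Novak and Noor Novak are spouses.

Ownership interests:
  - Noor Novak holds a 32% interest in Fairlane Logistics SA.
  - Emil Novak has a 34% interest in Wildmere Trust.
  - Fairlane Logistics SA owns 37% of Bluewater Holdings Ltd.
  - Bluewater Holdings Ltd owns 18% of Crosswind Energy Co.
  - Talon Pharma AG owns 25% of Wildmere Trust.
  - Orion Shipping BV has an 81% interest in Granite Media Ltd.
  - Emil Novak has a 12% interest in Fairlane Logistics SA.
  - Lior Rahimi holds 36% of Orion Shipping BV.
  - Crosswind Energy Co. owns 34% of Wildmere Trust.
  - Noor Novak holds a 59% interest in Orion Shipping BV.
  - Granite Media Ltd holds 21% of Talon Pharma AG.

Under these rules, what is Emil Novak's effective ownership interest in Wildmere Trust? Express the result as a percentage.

By spousal attribution (R2), Emil Novak is treated as also owning Noor Novak's interest in Fairlane Logistics SA, giving 12% + 32% = 44%.
By spousal attribution (R2), Emil Novak is treated as owning Noor Novak's 59% interest in Orion Shipping BV.
Chain via Fairlane Logistics SA → Bluewater Holdings Ltd → Crosswind Energy Co. (R3): 44% × 37% × 18% × 34% = 0.996336% of Wildmere Trust.
Direct interest in Wildmere Trust: 34%.
Chain via Orion Shipping BV → Granite Media Ltd → Talon Pharma AG (R3): 59% × 81% × 21% × 25% = 2.508975% of Wildmere Trust.
Aggregating (R1): 0.996336% + 34% + 2.508975% = 37.505311%.

37.505311%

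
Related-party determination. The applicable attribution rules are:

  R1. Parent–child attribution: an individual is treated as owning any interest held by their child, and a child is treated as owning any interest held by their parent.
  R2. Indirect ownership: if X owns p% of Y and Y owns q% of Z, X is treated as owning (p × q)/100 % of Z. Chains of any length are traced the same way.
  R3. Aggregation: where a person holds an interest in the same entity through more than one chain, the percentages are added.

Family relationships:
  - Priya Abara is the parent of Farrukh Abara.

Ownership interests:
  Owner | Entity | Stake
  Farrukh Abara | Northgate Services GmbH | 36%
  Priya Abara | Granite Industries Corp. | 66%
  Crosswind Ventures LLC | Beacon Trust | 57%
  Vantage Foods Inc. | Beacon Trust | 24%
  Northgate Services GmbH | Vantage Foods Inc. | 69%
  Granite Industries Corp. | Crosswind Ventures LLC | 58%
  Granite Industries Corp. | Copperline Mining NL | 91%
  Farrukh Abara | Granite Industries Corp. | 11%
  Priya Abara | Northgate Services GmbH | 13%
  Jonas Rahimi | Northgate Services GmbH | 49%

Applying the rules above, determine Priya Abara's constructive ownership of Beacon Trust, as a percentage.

33.5706%

By parent–child attribution (R1), Priya Abara is treated as also owning Farrukh Abara's interest in Northgate Services GmbH, giving 13% + 36% = 49%.
By parent–child attribution (R1), Priya Abara is treated as also owning Farrukh Abara's interest in Granite Industries Corp, giving 66% + 11% = 77%.
Chain via Northgate Services GmbH → Vantage Foods Inc. (R2): 49% × 69% × 24% = 8.1144% of Beacon Trust.
Chain via Granite Industries Corp. → Crosswind Ventures LLC (R2): 77% × 58% × 57% = 25.4562% of Beacon Trust.
Aggregating (R3): 8.1144% + 25.4562% = 33.5706%.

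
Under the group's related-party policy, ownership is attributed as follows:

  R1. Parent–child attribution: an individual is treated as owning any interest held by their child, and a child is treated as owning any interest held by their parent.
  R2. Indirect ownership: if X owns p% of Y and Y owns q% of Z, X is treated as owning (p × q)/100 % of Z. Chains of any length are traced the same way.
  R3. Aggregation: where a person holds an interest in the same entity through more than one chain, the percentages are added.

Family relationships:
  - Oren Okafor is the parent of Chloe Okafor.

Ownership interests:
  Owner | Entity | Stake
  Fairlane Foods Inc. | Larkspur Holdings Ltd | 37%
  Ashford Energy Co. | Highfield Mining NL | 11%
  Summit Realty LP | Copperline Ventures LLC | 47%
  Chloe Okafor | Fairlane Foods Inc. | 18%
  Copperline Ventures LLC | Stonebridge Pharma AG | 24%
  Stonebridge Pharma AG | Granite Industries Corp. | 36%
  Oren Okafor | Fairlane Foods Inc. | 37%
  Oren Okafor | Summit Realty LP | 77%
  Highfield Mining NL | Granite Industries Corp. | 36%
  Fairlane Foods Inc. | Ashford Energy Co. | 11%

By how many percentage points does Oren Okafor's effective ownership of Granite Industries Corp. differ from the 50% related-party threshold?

46.633604

By parent–child attribution (R1), Oren Okafor is treated as also owning Chloe Okafor's interest in Fairlane Foods Inc, giving 37% + 18% = 55%.
Chain via Fairlane Foods Inc. → Ashford Energy Co. → Highfield Mining NL (R2): 55% × 11% × 11% × 36% = 0.23958% of Granite Industries Corp.
Chain via Summit Realty LP → Copperline Ventures LLC → Stonebridge Pharma AG (R2): 77% × 47% × 24% × 36% = 3.126816% of Granite Industries Corp.
Aggregating (R3): 0.23958% + 3.126816% = 3.366396%.
3.366396% falls short of the 50% threshold by 46.633604 percentage points.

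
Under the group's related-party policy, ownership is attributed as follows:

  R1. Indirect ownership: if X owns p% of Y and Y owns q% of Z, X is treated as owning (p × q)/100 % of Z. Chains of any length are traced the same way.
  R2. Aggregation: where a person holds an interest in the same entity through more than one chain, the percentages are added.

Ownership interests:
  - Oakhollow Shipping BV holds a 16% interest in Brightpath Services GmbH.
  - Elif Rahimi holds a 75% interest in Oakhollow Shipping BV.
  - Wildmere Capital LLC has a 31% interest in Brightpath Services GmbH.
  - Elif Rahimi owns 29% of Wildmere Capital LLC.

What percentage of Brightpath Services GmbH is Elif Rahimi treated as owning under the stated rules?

20.99%

Chain via Wildmere Capital LLC (R1): 29% × 31% = 8.99% of Brightpath Services GmbH.
Chain via Oakhollow Shipping BV (R1): 75% × 16% = 12% of Brightpath Services GmbH.
Aggregating (R2): 8.99% + 12% = 20.99%.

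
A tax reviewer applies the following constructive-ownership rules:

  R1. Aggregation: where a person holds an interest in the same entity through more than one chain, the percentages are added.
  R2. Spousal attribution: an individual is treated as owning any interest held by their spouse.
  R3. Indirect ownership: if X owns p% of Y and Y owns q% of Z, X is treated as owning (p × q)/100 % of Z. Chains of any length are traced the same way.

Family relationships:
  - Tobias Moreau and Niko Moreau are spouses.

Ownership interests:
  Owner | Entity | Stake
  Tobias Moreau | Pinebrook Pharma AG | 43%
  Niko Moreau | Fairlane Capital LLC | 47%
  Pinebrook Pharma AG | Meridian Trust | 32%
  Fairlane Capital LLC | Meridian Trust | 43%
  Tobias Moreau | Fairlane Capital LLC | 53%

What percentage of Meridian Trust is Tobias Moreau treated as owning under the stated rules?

56.76%

By spousal attribution (R2), Tobias Moreau is treated as also owning Niko Moreau's interest in Fairlane Capital LLC, giving 53% + 47% = 100%.
Chain via Pinebrook Pharma AG (R3): 43% × 32% = 13.76% of Meridian Trust.
Chain via Fairlane Capital LLC (R3): 100% × 43% = 43% of Meridian Trust.
Aggregating (R1): 13.76% + 43% = 56.76%.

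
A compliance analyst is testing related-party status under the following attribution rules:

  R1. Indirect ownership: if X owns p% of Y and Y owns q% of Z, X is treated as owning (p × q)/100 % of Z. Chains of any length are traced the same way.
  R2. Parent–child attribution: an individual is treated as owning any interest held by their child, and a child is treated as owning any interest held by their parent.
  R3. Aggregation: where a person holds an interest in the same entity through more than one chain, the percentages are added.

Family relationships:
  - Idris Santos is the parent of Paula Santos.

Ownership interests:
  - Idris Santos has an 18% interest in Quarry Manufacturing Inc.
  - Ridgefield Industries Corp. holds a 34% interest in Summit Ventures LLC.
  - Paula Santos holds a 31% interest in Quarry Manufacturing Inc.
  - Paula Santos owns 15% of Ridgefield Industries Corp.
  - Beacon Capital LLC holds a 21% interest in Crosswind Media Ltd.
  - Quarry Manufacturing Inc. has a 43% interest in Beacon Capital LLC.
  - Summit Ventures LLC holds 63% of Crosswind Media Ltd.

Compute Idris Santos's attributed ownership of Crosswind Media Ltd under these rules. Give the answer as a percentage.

By parent–child attribution (R2), Idris Santos is treated as also owning Paula Santos's interest in Quarry Manufacturing Inc, giving 18% + 31% = 49%.
By parent–child attribution (R2), Idris Santos is treated as owning Paula Santos's 15% interest in Ridgefield Industries Corp.
Chain via Quarry Manufacturing Inc. → Beacon Capital LLC (R1): 49% × 43% × 21% = 4.4247% of Crosswind Media Ltd.
Chain via Ridgefield Industries Corp. → Summit Ventures LLC (R1): 15% × 34% × 63% = 3.213% of Crosswind Media Ltd.
Aggregating (R3): 4.4247% + 3.213% = 7.6377%.

7.6377%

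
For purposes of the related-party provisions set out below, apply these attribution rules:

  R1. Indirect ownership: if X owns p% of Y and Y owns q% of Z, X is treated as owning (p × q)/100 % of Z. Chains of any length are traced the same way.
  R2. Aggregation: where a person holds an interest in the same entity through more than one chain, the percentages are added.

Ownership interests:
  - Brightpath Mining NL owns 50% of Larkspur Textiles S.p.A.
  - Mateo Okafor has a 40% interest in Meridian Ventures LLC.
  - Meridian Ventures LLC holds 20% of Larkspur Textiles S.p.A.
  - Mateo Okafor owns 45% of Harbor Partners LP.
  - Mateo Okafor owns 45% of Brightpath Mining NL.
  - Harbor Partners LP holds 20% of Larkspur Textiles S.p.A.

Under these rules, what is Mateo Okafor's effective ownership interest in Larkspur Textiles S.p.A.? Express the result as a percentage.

Chain via Brightpath Mining NL (R1): 45% × 50% = 22.5% of Larkspur Textiles S.p.A.
Chain via Harbor Partners LP (R1): 45% × 20% = 9% of Larkspur Textiles S.p.A.
Chain via Meridian Ventures LLC (R1): 40% × 20% = 8% of Larkspur Textiles S.p.A.
Aggregating (R2): 22.5% + 9% + 8% = 39.5%.

39.5%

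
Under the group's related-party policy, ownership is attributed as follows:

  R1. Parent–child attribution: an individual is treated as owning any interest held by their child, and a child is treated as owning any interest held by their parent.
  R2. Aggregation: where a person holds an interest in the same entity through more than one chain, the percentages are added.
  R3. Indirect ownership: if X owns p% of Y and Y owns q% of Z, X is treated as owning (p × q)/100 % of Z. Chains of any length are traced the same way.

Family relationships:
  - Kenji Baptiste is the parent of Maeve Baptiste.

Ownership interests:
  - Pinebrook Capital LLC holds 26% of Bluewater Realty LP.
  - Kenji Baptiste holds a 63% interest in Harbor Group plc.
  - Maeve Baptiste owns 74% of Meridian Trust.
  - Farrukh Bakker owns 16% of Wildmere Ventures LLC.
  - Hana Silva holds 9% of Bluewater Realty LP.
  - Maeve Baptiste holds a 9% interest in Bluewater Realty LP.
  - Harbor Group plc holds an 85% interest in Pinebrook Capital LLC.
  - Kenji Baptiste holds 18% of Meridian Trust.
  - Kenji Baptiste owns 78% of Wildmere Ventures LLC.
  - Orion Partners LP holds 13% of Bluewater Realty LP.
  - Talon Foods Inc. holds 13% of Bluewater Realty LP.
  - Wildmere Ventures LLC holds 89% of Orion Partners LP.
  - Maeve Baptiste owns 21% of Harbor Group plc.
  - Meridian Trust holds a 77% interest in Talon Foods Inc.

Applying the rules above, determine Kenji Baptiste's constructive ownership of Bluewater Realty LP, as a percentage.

45.7978%

By parent–child attribution (R1), Kenji Baptiste is treated as also owning Maeve Baptiste's interest in Harbor Group plc, giving 63% + 21% = 84%.
By parent–child attribution (R1), Kenji Baptiste is treated as also owning Maeve Baptiste's interest in Meridian Trust, giving 18% + 74% = 92%.
By parent–child attribution (R1), Kenji Baptiste is treated as owning Maeve Baptiste's 9% interest in Bluewater Realty LP.
Chain via Harbor Group plc → Pinebrook Capital LLC (R3): 84% × 85% × 26% = 18.564% of Bluewater Realty LP.
Chain via Wildmere Ventures LLC → Orion Partners LP (R3): 78% × 89% × 13% = 9.0246% of Bluewater Realty LP.
Chain via Meridian Trust → Talon Foods Inc. (R3): 92% × 77% × 13% = 9.2092% of Bluewater Realty LP.
Direct interest in Bluewater Realty LP: 9%.
Aggregating (R2): 18.564% + 9.0246% + 9.2092% + 9% = 45.7978%.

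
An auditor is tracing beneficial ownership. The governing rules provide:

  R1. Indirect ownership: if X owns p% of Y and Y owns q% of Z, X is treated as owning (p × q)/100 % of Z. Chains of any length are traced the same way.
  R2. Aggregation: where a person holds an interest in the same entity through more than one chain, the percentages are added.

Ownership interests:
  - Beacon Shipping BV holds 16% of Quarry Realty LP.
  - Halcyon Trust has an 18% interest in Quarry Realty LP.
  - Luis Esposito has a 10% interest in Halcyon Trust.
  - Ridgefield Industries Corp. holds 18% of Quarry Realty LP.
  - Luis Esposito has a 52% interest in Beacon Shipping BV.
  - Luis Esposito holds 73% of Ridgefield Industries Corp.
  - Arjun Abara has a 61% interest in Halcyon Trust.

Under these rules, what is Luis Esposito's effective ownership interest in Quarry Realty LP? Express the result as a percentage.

23.26%

Chain via Ridgefield Industries Corp. (R1): 73% × 18% = 13.14% of Quarry Realty LP.
Chain via Halcyon Trust (R1): 10% × 18% = 1.8% of Quarry Realty LP.
Chain via Beacon Shipping BV (R1): 52% × 16% = 8.32% of Quarry Realty LP.
Aggregating (R2): 13.14% + 1.8% + 8.32% = 23.26%.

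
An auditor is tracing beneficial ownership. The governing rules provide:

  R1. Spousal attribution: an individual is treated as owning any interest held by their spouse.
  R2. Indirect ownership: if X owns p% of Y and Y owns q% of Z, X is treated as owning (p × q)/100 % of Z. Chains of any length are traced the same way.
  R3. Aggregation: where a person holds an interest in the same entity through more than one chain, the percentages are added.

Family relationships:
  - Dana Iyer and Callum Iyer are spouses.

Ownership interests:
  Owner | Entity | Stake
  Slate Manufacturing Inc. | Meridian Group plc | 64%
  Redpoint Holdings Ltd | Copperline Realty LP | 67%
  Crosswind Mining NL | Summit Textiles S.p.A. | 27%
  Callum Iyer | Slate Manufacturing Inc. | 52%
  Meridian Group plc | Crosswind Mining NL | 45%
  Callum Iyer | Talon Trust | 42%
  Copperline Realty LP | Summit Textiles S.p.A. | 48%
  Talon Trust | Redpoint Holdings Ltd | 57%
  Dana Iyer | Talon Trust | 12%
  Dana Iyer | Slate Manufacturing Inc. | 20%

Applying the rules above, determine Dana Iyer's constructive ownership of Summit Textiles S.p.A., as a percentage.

15.497568%

By spousal attribution (R1), Dana Iyer is treated as also owning Callum Iyer's interest in Talon Trust, giving 12% + 42% = 54%.
By spousal attribution (R1), Dana Iyer is treated as also owning Callum Iyer's interest in Slate Manufacturing Inc, giving 20% + 52% = 72%.
Chain via Talon Trust → Redpoint Holdings Ltd → Copperline Realty LP (R2): 54% × 57% × 67% × 48% = 9.898848% of Summit Textiles S.p.A.
Chain via Slate Manufacturing Inc. → Meridian Group plc → Crosswind Mining NL (R2): 72% × 64% × 45% × 27% = 5.59872% of Summit Textiles S.p.A.
Aggregating (R3): 9.898848% + 5.59872% = 15.497568%.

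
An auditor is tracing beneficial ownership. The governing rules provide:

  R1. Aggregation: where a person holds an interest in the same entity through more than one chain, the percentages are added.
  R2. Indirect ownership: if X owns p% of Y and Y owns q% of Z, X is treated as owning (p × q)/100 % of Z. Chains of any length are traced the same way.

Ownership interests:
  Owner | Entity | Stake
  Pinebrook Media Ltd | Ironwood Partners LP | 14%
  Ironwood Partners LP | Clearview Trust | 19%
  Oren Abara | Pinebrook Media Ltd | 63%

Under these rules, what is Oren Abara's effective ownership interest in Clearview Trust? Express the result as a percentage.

1.6758%

Chain via Pinebrook Media Ltd → Ironwood Partners LP (R2): 63% × 14% × 19% = 1.6758% of Clearview Trust.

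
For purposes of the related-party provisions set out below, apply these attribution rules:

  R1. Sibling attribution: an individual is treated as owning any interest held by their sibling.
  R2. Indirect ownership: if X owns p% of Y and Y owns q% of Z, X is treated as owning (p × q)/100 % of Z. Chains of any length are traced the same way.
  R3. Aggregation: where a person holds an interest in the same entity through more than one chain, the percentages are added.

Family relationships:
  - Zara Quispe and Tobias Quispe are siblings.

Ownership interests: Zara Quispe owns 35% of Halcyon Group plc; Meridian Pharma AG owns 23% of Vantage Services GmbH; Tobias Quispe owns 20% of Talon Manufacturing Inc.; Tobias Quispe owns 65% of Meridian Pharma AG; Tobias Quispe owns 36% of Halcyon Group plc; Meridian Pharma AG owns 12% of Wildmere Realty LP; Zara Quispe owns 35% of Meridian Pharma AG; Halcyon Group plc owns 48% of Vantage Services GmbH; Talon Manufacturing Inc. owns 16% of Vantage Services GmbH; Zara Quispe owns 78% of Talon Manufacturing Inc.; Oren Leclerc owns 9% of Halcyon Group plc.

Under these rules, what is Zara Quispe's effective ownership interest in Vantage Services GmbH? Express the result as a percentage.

72.76%

By sibling attribution (R1), Zara Quispe is treated as also owning Tobias Quispe's interest in Meridian Pharma AG, giving 35% + 65% = 100%.
By sibling attribution (R1), Zara Quispe is treated as also owning Tobias Quispe's interest in Halcyon Group plc, giving 35% + 36% = 71%.
By sibling attribution (R1), Zara Quispe is treated as also owning Tobias Quispe's interest in Talon Manufacturing Inc, giving 78% + 20% = 98%.
Chain via Meridian Pharma AG (R2): 100% × 23% = 23% of Vantage Services GmbH.
Chain via Halcyon Group plc (R2): 71% × 48% = 34.08% of Vantage Services GmbH.
Chain via Talon Manufacturing Inc. (R2): 98% × 16% = 15.68% of Vantage Services GmbH.
Aggregating (R3): 23% + 34.08% + 15.68% = 72.76%.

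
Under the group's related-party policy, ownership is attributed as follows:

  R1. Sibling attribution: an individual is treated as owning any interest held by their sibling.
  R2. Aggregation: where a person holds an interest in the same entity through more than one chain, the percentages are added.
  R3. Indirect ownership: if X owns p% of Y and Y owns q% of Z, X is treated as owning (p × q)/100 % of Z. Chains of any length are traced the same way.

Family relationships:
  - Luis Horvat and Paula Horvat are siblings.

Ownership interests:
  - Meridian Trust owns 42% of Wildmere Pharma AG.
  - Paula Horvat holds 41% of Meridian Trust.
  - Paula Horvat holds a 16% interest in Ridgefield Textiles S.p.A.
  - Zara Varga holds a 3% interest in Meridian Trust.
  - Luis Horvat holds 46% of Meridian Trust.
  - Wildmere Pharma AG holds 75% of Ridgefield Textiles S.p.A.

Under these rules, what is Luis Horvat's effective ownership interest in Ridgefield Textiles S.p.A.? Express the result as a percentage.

43.405%

By sibling attribution (R1), Luis Horvat is treated as also owning Paula Horvat's interest in Meridian Trust, giving 46% + 41% = 87%.
By sibling attribution (R1), Luis Horvat is treated as owning Paula Horvat's 16% interest in Ridgefield Textiles S.p.A.
Chain via Meridian Trust → Wildmere Pharma AG (R3): 87% × 42% × 75% = 27.405% of Ridgefield Textiles S.p.A.
Direct interest in Ridgefield Textiles S.p.A: 16%.
Aggregating (R2): 27.405% + 16% = 43.405%.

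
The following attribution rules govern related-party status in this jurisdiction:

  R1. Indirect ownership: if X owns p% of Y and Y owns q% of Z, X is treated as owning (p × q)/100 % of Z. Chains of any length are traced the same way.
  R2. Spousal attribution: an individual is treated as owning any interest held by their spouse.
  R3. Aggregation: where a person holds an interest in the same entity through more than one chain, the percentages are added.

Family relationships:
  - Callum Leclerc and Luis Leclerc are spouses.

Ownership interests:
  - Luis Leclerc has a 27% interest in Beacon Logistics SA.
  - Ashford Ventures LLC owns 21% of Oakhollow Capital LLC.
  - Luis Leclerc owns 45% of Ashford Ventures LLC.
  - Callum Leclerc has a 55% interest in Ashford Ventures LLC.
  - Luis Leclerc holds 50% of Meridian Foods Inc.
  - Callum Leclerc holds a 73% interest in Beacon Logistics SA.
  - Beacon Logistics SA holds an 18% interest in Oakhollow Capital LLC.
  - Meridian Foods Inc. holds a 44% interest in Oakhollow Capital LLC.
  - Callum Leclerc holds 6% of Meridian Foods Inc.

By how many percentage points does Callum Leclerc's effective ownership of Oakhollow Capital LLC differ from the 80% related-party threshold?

By spousal attribution (R2), Callum Leclerc is treated as also owning Luis Leclerc's interest in Ashford Ventures LLC, giving 55% + 45% = 100%.
By spousal attribution (R2), Callum Leclerc is treated as also owning Luis Leclerc's interest in Meridian Foods Inc, giving 6% + 50% = 56%.
By spousal attribution (R2), Callum Leclerc is treated as also owning Luis Leclerc's interest in Beacon Logistics SA, giving 73% + 27% = 100%.
Chain via Ashford Ventures LLC (R1): 100% × 21% = 21% of Oakhollow Capital LLC.
Chain via Meridian Foods Inc. (R1): 56% × 44% = 24.64% of Oakhollow Capital LLC.
Chain via Beacon Logistics SA (R1): 100% × 18% = 18% of Oakhollow Capital LLC.
Aggregating (R3): 21% + 24.64% + 18% = 63.64%.
63.64% falls short of the 80% threshold by 16.36 percentage points.

16.36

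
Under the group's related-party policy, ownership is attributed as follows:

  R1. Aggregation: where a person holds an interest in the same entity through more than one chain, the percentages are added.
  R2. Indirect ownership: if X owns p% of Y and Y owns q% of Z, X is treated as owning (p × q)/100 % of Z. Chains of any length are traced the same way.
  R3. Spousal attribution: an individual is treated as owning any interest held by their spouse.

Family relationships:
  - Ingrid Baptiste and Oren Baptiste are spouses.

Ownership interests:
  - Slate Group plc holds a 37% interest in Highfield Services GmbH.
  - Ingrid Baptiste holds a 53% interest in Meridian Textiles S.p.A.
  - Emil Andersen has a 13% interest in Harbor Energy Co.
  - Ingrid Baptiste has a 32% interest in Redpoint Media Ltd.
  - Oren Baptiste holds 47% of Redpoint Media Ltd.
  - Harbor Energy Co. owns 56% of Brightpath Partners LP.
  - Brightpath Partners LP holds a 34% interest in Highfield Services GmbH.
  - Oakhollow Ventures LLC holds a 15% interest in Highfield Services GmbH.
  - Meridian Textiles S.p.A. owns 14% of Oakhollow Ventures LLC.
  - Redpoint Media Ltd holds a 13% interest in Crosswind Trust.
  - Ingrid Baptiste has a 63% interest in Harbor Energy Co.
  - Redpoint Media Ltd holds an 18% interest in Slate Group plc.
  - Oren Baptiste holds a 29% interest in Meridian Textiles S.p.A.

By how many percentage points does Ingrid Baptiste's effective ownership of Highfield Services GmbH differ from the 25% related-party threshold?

6.0214

By spousal attribution (R3), Ingrid Baptiste is treated as also owning Oren Baptiste's interest in Meridian Textiles S.p.A, giving 53% + 29% = 82%.
By spousal attribution (R3), Ingrid Baptiste is treated as also owning Oren Baptiste's interest in Redpoint Media Ltd, giving 32% + 47% = 79%.
Chain via Meridian Textiles S.p.A. → Oakhollow Ventures LLC (R2): 82% × 14% × 15% = 1.722% of Highfield Services GmbH.
Chain via Redpoint Media Ltd → Slate Group plc (R2): 79% × 18% × 37% = 5.2614% of Highfield Services GmbH.
Chain via Harbor Energy Co. → Brightpath Partners LP (R2): 63% × 56% × 34% = 11.9952% of Highfield Services GmbH.
Aggregating (R1): 1.722% + 5.2614% + 11.9952% = 18.9786%.
18.9786% falls short of the 25% threshold by 6.0214 percentage points.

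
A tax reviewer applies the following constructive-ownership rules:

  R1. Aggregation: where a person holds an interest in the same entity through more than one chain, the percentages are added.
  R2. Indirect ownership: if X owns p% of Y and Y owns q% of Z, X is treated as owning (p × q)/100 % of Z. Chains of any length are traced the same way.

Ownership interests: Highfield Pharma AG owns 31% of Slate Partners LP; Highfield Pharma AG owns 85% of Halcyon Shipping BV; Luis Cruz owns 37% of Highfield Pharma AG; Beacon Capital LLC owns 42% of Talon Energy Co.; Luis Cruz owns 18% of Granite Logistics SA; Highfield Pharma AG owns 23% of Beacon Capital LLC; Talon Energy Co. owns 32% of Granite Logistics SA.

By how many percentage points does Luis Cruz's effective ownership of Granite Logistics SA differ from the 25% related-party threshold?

5.856256

Chain via Highfield Pharma AG → Beacon Capital LLC → Talon Energy Co. (R2): 37% × 23% × 42% × 32% = 1.143744% of Granite Logistics SA.
Direct interest in Granite Logistics SA: 18%.
Aggregating (R1): 1.143744% + 18% = 19.143744%.
19.143744% falls short of the 25% threshold by 5.856256 percentage points.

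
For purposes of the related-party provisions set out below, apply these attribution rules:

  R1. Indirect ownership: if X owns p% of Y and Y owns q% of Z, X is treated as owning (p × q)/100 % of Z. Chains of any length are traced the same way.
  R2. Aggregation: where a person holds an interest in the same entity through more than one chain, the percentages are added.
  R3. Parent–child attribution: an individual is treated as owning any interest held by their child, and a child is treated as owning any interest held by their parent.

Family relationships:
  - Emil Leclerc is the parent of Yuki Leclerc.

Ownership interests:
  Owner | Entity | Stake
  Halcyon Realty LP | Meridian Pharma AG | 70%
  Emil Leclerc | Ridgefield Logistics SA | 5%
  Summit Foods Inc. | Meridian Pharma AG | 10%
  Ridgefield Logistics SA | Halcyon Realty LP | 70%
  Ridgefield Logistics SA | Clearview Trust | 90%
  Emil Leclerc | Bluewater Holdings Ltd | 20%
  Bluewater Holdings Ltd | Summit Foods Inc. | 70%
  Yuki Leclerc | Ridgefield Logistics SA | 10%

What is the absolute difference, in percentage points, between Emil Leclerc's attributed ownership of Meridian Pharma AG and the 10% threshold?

1.25

By parent–child attribution (R3), Emil Leclerc is treated as also owning Yuki Leclerc's interest in Ridgefield Logistics SA, giving 5% + 10% = 15%.
Chain via Bluewater Holdings Ltd → Summit Foods Inc. (R1): 20% × 70% × 10% = 1.4% of Meridian Pharma AG.
Chain via Ridgefield Logistics SA → Halcyon Realty LP (R1): 15% × 70% × 70% = 7.35% of Meridian Pharma AG.
Aggregating (R2): 1.4% + 7.35% = 8.75%.
8.75% falls short of the 10% threshold by 1.25 percentage points.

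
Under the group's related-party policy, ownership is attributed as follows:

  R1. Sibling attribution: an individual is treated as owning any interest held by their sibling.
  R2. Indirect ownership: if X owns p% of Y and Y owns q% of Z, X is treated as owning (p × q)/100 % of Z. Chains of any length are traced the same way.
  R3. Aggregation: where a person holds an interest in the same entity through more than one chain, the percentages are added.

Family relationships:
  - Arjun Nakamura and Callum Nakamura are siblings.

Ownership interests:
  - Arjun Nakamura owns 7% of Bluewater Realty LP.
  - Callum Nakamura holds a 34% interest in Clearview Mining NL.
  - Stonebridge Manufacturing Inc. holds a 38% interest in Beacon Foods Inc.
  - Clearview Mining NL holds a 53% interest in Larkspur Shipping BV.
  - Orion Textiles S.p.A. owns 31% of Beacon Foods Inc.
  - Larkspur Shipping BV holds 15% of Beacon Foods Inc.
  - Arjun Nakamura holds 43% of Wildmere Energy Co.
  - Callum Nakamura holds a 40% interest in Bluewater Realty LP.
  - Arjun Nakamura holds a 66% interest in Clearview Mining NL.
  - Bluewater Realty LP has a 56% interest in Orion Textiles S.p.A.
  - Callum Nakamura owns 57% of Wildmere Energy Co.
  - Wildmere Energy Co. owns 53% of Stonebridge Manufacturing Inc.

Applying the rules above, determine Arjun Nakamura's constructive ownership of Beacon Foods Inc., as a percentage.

36.2492%

By sibling attribution (R1), Arjun Nakamura is treated as also owning Callum Nakamura's interest in Clearview Mining NL, giving 66% + 34% = 100%.
By sibling attribution (R1), Arjun Nakamura is treated as also owning Callum Nakamura's interest in Wildmere Energy Co, giving 43% + 57% = 100%.
By sibling attribution (R1), Arjun Nakamura is treated as also owning Callum Nakamura's interest in Bluewater Realty LP, giving 7% + 40% = 47%.
Chain via Clearview Mining NL → Larkspur Shipping BV (R2): 100% × 53% × 15% = 7.95% of Beacon Foods Inc.
Chain via Wildmere Energy Co. → Stonebridge Manufacturing Inc. (R2): 100% × 53% × 38% = 20.14% of Beacon Foods Inc.
Chain via Bluewater Realty LP → Orion Textiles S.p.A. (R2): 47% × 56% × 31% = 8.1592% of Beacon Foods Inc.
Aggregating (R3): 7.95% + 20.14% + 8.1592% = 36.2492%.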